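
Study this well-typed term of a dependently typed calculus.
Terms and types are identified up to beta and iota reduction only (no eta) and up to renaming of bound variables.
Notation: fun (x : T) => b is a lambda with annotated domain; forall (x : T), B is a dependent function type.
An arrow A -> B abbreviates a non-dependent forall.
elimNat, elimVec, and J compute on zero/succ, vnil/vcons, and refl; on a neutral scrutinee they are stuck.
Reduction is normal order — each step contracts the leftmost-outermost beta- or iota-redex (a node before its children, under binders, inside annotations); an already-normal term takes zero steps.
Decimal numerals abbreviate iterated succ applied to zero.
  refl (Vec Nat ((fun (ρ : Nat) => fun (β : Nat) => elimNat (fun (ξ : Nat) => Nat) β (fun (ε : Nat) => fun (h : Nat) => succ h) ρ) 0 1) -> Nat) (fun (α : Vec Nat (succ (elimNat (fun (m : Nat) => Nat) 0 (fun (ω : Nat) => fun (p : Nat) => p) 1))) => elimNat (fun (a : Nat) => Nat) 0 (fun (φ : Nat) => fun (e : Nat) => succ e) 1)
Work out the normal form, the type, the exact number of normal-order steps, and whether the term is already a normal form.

reduced normal form:
  refl (Vec Nat 1 -> Nat) (fun (ρ : Vec Nat 1) => 1)
type:
  Eq (Vec Nat 1 -> Nat) (fun (ρ : Vec Nat 1) => 1) (fun (β : Vec Nat 1) => 1)
steps to reach normal form (normal order): 11
already normal: no
first redex: a beta-redex


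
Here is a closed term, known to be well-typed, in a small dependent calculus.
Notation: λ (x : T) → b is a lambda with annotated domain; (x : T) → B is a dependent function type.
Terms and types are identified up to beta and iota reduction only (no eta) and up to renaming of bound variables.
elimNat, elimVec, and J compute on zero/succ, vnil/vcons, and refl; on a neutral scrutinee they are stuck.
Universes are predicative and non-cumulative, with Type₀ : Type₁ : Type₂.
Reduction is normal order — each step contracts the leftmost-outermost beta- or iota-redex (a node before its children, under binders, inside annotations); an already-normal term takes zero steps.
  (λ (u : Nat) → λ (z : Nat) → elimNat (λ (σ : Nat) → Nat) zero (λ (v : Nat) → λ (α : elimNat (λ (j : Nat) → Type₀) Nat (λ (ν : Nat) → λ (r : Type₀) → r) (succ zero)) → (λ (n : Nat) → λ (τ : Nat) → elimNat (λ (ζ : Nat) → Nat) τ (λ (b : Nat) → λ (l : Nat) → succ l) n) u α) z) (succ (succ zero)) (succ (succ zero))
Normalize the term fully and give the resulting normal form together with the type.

reduced normal form:
  succ (succ (succ (succ zero)))
type:
  Nat
observation: the leftmost-outermost redex is a beta-redex, and normalization takes 27 steps.


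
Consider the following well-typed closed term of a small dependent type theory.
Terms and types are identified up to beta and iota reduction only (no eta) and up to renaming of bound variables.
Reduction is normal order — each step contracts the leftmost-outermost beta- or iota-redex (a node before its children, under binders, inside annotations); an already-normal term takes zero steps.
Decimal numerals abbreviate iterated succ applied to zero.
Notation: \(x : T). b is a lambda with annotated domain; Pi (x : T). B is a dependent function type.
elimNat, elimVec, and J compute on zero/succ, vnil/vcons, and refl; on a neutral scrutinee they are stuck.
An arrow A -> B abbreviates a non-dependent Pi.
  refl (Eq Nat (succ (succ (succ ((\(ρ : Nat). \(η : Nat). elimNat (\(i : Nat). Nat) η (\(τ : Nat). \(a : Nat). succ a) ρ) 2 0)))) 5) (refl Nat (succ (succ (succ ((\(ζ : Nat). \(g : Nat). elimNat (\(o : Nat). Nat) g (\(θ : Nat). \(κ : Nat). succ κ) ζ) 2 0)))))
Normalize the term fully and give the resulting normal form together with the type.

reduced normal form:
  refl (Eq Nat 5 5) (refl Nat 5)
the term's type:
  Eq (Eq Nat 5 5) (refl Nat 5) (refl Nat 5)
observation: the first redex contracted is a beta-redex; the normal form is reached in 18 normal-order steps.


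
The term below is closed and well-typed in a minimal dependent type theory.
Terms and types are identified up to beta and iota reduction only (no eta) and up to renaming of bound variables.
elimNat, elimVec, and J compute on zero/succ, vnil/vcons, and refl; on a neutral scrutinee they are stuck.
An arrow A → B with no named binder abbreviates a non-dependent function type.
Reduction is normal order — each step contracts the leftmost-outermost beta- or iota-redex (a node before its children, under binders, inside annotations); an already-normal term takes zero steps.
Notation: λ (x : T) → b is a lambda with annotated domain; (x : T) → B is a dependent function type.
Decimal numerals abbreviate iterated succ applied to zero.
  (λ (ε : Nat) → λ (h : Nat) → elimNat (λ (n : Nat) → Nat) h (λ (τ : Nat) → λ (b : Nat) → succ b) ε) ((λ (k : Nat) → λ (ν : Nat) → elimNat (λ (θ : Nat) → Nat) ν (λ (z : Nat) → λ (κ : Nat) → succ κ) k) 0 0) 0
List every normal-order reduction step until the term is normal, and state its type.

normal-order reduction sequence:
  (λ (ε : Nat) → λ (h : Nat) → elimNat (λ (n : Nat) → Nat) h (λ (τ : Nat) → λ (b : Nat) → succ b) ε) ((λ (k : Nat) → λ (ν : Nat) → elimNat (λ (θ : Nat) → Nat) ν (λ (z : Nat) → λ (κ : Nat) → succ κ) k) 0 0) 0
  ~> (λ (ε : Nat) → elimNat (λ (h : Nat) → Nat) ε (λ (n : Nat) → λ (τ : Nat) → succ τ) ((λ (b : Nat) → λ (k : Nat) → elimNat (λ (ν : Nat) → Nat) k (λ (θ : Nat) → λ (z : Nat) → succ z) b) 0 0)) 0
  ~> elimNat (λ (ε : Nat) → Nat) 0 (λ (h : Nat) → λ (n : Nat) → succ n) ((λ (τ : Nat) → λ (b : Nat) → elimNat (λ (k : Nat) → Nat) b (λ (ν : Nat) → λ (θ : Nat) → succ θ) τ) 0 0)
  ~> elimNat (λ (ε : Nat) → Nat) 0 (λ (h : Nat) → λ (n : Nat) → succ n) ((λ (τ : Nat) → elimNat (λ (b : Nat) → Nat) τ (λ (k : Nat) → λ (ν : Nat) → succ ν) 0) 0)
  ~> elimNat (λ (ε : Nat) → Nat) 0 (λ (h : Nat) → λ (n : Nat) → succ n) (elimNat (λ (τ : Nat) → Nat) 0 (λ (b : Nat) → λ (k : Nat) → succ k) 0)
  ~> elimNat (λ (ε : Nat) → Nat) 0 (λ (h : Nat) → λ (n : Nat) → succ n) 0
  ~> 0
the term's type:
  Nat


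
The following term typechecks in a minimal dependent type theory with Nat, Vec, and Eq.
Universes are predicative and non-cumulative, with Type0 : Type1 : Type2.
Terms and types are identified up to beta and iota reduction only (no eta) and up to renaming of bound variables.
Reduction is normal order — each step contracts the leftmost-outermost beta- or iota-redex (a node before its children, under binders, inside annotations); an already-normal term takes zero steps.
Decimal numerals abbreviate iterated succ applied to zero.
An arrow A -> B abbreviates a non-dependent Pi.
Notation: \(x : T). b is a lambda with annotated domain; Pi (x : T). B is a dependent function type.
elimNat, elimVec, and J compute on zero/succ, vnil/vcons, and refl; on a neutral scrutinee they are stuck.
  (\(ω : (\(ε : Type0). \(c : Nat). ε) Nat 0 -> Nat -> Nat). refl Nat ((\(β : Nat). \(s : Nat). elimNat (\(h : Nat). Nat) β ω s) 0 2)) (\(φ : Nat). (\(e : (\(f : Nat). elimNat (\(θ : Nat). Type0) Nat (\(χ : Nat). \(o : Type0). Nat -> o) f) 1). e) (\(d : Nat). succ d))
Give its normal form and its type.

normal form:
  refl Nat 2
the term's type:
  Eq Nat 2 2
observation: the leftmost-outermost redex is a beta-redex, and normalization takes 12 steps.


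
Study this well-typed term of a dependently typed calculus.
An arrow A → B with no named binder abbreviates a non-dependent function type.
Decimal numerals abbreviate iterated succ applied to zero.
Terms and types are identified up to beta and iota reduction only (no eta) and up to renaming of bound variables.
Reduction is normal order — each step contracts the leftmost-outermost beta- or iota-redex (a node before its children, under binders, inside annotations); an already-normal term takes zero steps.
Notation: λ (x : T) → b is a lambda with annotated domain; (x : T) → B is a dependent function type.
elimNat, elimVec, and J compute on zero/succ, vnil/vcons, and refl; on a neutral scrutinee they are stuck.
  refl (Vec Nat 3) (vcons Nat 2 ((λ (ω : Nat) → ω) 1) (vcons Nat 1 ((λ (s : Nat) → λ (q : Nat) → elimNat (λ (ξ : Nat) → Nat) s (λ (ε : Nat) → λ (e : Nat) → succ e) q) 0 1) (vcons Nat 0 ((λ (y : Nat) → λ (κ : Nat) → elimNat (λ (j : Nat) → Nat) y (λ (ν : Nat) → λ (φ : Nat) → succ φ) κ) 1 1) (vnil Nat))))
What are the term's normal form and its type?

reduced normal form:
  refl (Vec Nat 3) (vcons Nat 2 1 (vcons Nat 1 1 (vcons Nat 0 2 (vnil Nat))))
the term's type:
  Eq (Vec Nat 3) (vcons Nat 2 1 (vcons Nat 1 1 (vcons Nat 0 2 (vnil Nat)))) (vcons Nat 2 1 (vcons Nat 1 1 (vcons Nat 0 2 (vnil Nat))))
observation: reduction starts at a beta-redex, and 13 normal-order steps reach the normal form.


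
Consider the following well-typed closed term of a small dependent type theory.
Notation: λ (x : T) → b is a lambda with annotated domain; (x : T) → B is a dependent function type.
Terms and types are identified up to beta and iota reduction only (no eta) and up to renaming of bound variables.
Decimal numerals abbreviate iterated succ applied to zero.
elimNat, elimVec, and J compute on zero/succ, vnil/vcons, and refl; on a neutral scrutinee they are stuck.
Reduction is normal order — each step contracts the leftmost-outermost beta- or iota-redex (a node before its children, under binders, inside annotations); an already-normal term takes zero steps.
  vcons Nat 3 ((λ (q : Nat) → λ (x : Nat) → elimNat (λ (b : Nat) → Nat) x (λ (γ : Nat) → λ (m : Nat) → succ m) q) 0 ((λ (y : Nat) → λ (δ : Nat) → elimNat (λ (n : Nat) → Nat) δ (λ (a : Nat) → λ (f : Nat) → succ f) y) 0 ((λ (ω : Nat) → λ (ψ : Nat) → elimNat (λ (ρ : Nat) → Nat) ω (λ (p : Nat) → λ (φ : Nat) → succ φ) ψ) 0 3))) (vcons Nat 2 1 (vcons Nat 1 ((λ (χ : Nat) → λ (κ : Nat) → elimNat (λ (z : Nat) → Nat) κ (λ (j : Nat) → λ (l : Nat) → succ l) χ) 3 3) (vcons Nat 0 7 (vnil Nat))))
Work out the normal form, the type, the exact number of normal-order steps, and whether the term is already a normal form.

normal form:
  vcons Nat 3 3 (vcons Nat 2 1 (vcons Nat 1 6 (vcons Nat 0 7 (vnil Nat))))
type:
  Vec Nat 4
steps to reach normal form (normal order): 30
term was already normal: no
first redex: a beta-redex


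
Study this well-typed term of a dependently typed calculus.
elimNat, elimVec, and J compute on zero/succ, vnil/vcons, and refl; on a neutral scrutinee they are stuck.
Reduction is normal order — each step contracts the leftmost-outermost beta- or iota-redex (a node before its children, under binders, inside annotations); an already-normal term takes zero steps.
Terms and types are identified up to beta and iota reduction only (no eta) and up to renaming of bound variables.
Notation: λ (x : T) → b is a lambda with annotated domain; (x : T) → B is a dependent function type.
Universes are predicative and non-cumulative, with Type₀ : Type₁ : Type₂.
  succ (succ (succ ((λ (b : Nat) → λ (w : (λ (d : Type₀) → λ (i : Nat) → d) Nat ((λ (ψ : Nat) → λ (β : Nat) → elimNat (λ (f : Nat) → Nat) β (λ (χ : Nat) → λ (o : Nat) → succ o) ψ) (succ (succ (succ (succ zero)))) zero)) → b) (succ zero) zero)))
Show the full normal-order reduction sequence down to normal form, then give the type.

normal-order reduction:
  succ (succ (succ ((λ (b : Nat) → λ (w : (λ (d : Type₀) → λ (i : Nat) → d) Nat ((λ (ψ : Nat) → λ (β : Nat) → elimNat (λ (f : Nat) → Nat) β (λ (χ : Nat) → λ (o : Nat) → succ o) ψ) (succ (succ (succ (succ zero)))) zero)) → b) (succ zero) zero)))
  ~> succ (succ (succ ((λ (b : (λ (w : Type₀) → λ (d : Nat) → w) Nat ((λ (i : Nat) → λ (ψ : Nat) → elimNat (λ (β : Nat) → Nat) ψ (λ (f : Nat) → λ (χ : Nat) → succ χ) i) (succ (succ (succ (succ zero)))) zero)) → succ zero) zero)))
  ~> succ (succ (succ (succ zero)))
the term's type:
  Nat


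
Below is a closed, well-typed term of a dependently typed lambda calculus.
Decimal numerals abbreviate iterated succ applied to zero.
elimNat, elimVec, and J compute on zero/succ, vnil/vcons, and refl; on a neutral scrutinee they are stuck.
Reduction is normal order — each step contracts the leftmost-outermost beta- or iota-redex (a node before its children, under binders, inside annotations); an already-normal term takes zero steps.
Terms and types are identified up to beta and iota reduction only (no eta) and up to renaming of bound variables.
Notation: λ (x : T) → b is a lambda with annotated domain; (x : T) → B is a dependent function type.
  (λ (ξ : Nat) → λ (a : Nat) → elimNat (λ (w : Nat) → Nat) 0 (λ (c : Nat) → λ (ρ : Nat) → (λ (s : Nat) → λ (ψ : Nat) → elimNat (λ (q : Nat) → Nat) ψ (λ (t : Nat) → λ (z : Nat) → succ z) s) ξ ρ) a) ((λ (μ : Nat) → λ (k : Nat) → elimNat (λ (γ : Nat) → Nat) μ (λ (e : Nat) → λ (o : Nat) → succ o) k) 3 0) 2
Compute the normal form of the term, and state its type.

resulting normal form:
  6
type:
  Nat
observation: the first redex contracted is a beta-redex; the normal form is reached in 39 normal-order steps.


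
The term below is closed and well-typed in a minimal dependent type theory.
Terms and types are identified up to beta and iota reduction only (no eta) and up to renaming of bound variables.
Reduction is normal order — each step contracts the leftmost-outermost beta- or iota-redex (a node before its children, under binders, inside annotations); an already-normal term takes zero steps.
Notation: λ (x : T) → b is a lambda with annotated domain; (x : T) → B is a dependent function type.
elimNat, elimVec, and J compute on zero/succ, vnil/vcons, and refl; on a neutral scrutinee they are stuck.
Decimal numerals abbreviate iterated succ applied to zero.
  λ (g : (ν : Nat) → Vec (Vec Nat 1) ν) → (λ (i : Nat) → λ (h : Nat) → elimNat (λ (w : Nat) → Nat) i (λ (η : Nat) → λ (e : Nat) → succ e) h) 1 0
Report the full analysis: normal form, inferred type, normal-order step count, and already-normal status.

resulting normal form:
  λ (g : (ν : Nat) → Vec (Vec Nat 1) ν) → 1
the term's type:
  (g : (ν : Nat) → Vec (Vec Nat 1) ν) → Nat
normal-order step count: 3
term was already normal: no
first contracted redex: a beta-redex


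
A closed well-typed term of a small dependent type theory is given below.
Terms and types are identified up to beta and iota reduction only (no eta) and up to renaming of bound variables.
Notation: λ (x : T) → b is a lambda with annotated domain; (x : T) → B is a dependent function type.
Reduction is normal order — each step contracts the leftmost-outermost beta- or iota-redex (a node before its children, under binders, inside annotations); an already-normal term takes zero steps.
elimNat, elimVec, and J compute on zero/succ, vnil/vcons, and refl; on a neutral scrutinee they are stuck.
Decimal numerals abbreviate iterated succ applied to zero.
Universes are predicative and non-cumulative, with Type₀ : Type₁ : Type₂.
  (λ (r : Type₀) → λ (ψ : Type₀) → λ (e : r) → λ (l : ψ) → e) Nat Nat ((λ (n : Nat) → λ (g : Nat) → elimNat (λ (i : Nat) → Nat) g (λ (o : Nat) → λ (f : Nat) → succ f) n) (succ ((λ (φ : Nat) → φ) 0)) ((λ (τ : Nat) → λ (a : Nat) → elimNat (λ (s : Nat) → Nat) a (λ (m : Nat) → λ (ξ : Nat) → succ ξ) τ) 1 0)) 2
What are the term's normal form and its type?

resulting normal form:
  2
inferred type:
  Nat


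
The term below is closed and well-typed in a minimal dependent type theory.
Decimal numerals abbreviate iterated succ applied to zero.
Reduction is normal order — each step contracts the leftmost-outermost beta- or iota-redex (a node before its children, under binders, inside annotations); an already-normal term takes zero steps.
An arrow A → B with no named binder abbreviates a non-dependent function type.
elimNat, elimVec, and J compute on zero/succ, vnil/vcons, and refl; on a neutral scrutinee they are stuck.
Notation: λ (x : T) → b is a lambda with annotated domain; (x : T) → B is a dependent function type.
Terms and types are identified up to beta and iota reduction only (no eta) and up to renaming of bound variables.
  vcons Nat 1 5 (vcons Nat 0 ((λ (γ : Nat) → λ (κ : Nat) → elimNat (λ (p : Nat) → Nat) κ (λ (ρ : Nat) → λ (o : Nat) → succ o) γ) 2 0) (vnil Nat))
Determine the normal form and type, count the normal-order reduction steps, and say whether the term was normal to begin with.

resulting normal form:
  vcons Nat 1 5 (vcons Nat 0 2 (vnil Nat))
the term's type:
  Vec Nat 2
normal-order step count: 9
started in normal form: no
first contracted redex: a beta-redex


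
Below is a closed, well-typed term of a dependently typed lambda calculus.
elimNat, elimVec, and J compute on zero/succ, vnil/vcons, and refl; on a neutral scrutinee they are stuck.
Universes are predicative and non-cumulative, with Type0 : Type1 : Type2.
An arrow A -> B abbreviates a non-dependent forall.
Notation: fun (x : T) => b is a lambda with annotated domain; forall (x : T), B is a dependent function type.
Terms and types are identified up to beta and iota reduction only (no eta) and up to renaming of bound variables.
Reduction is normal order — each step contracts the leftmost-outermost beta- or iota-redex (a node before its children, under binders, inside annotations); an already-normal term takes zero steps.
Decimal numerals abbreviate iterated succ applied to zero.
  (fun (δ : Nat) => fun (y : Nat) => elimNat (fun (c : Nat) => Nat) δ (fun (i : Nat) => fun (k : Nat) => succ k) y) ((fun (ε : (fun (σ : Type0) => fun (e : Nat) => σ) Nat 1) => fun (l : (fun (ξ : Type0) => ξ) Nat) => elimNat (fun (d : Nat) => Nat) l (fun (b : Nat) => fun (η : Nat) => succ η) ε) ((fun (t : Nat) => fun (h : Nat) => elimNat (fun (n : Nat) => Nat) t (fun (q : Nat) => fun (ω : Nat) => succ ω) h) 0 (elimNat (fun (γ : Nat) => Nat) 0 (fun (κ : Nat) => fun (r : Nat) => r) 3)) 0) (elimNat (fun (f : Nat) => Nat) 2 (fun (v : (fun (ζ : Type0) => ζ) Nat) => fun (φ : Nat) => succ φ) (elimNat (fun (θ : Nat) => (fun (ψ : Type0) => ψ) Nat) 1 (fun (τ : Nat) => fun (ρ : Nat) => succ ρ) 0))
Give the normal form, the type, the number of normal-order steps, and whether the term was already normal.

normal form:
  3
type:
  Nat
steps to reach normal form (normal order): 34
term was already normal: no
first contracted redex: a beta-redex


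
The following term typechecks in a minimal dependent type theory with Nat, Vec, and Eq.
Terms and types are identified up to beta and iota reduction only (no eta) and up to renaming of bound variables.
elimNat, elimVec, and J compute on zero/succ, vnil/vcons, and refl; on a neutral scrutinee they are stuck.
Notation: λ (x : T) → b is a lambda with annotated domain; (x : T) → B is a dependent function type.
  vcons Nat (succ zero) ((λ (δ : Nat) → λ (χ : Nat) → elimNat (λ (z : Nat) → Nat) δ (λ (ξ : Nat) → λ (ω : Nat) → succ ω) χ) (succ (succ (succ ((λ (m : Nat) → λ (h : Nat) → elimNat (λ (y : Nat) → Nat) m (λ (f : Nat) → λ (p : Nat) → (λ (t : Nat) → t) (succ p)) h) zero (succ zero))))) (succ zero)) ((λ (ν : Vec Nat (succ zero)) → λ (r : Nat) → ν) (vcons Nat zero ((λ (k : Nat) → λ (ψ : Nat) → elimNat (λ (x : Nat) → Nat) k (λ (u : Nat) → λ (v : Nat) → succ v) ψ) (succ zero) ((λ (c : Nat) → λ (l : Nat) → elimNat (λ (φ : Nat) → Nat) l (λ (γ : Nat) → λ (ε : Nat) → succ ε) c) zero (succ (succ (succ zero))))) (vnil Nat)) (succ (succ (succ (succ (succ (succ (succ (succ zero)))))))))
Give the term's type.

the term's type:
  Vec Nat (succ (succ zero))


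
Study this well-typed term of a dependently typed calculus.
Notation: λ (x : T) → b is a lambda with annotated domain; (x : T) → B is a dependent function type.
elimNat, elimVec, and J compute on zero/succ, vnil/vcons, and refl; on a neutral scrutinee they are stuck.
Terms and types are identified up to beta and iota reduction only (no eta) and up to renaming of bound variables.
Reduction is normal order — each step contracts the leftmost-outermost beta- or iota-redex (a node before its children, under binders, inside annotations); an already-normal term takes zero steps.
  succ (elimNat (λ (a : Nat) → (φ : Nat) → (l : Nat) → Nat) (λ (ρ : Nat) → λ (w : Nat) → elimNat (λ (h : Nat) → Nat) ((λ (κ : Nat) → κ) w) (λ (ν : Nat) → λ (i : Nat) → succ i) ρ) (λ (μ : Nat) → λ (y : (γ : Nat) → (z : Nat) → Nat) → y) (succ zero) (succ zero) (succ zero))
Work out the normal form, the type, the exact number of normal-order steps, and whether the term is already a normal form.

reduced normal form:
  succ (succ (succ zero))
type:
  Nat
reduction steps (normal order): 11
already normal: no
first contracted redex: an elimNat iota-redex


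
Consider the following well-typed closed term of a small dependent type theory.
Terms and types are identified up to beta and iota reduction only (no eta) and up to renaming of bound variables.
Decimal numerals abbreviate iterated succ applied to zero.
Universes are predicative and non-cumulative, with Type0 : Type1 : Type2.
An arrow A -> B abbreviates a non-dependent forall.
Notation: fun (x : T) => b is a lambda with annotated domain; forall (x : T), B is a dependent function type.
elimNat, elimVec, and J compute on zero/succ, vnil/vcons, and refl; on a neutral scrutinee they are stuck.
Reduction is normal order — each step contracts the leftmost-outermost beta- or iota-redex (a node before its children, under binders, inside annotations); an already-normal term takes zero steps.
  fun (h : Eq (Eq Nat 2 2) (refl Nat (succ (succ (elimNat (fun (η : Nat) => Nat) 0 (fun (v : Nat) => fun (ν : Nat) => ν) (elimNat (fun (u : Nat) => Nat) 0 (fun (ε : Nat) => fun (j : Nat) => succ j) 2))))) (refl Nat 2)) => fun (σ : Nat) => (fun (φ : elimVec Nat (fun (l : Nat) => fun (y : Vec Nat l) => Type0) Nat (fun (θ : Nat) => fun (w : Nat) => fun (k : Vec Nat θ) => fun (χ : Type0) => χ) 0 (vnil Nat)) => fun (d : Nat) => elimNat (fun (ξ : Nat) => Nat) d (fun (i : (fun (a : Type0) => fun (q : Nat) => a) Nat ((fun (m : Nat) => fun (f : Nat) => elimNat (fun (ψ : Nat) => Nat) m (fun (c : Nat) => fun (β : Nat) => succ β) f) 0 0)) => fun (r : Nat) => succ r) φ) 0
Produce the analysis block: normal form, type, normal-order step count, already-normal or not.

resulting normal form:
  fun (h : Eq (Eq Nat 2 2) (refl Nat 2) (refl Nat 2)) => fun (η : Nat) => fun (v : Nat) => v
type:
  Eq (Eq Nat 2 2) (refl Nat 2) (refl Nat 2) -> Nat -> Nat -> Nat
reduction steps (normal order): 16
started in normal form: no
first redex: an elimNat iota-redex


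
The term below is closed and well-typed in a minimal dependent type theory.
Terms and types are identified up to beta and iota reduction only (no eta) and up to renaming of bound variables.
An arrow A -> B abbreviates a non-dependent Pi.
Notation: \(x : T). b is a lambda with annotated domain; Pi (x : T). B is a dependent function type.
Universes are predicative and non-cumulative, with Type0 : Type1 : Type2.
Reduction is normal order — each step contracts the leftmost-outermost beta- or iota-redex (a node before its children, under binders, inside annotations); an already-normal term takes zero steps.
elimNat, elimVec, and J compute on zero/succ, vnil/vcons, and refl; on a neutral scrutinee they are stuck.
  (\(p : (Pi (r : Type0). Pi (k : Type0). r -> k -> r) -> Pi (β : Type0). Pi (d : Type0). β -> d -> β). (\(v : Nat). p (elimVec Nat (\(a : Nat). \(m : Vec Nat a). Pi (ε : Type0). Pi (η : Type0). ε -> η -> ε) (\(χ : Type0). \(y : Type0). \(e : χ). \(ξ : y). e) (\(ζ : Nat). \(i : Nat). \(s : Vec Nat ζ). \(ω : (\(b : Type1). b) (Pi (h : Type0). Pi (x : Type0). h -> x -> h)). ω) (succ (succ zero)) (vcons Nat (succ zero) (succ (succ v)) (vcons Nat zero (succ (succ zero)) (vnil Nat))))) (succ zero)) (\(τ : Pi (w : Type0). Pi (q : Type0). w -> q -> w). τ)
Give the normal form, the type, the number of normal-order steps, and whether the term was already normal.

reduced normal form:
  \(p : Type0). \(r : Type0). \(k : p). \(β : r). k
inferred type:
  Pi (p : Type0). Pi (r : Type0). p -> r -> p
reduction steps (normal order): 14
term was already normal: no
first contracted redex: a beta-redex


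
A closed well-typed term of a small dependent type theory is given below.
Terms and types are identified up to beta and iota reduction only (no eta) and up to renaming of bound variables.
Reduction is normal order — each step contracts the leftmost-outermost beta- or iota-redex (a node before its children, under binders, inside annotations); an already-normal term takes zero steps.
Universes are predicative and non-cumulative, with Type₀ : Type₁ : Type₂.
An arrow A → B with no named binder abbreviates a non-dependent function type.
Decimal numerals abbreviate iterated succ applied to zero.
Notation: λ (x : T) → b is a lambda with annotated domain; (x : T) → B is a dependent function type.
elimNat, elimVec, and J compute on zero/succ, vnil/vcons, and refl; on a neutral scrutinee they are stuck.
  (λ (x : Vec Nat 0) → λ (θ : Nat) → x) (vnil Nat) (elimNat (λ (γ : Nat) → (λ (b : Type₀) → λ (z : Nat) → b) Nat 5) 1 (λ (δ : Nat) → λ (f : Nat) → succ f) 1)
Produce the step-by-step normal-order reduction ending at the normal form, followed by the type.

normal-order reduction:
  (λ (x : Vec Nat 0) → λ (θ : Nat) → x) (vnil Nat) (elimNat (λ (γ : Nat) → (λ (b : Type₀) → λ (z : Nat) → b) Nat 5) 1 (λ (δ : Nat) → λ (f : Nat) → succ f) 1)
  ~> (λ (x : Nat) → vnil Nat) (elimNat (λ (θ : Nat) → (λ (γ : Type₀) → λ (b : Nat) → γ) Nat 5) 1 (λ (z : Nat) → λ (δ : Nat) → succ δ) 1)
  ~> vnil Nat
the term's type:
  Vec Nat 0


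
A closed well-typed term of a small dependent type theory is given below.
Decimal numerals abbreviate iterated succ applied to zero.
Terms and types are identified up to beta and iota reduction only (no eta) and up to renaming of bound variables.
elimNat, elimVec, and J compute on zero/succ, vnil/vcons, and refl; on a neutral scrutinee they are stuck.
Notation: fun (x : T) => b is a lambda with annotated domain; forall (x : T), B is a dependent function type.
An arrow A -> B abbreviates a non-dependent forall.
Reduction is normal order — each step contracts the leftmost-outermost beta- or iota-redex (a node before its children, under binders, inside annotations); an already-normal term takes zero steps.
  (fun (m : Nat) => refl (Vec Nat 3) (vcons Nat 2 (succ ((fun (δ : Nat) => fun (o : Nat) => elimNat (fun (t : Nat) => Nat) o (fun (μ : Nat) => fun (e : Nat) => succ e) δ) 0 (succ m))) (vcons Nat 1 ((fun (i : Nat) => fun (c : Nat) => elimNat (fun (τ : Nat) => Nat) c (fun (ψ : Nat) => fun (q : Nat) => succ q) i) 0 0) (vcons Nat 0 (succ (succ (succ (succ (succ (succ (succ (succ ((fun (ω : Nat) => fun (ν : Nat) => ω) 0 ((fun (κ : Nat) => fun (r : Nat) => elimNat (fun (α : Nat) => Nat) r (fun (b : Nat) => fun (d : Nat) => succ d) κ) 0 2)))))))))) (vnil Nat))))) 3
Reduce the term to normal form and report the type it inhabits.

reduced normal form:
  refl (Vec Nat 3) (vcons Nat 2 5 (vcons Nat 1 0 (vcons Nat 0 8 (vnil Nat))))
type:
  Eq (Vec Nat 3) (vcons Nat 2 5 (vcons Nat 1 0 (vcons Nat 0 8 (vnil Nat)))) (vcons Nat 2 5 (vcons Nat 1 0 (vcons Nat 0 8 (vnil Nat))))


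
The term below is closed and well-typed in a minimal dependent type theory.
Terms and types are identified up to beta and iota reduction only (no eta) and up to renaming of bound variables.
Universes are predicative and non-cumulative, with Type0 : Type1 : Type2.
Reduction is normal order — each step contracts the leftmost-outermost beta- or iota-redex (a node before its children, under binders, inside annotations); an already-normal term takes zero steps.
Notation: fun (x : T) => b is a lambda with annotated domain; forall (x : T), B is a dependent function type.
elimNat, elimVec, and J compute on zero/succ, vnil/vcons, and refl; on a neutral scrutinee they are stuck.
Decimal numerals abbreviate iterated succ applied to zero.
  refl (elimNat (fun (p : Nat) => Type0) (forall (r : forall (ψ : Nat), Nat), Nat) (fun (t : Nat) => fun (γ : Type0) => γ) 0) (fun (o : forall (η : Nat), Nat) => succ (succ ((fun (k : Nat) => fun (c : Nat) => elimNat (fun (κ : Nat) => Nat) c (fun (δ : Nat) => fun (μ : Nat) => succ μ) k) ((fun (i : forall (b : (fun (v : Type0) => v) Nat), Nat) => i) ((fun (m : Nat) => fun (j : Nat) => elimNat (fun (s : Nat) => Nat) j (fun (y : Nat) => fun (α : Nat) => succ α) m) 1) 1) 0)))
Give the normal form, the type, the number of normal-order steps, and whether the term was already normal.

resulting normal form:
  refl (forall (p : forall (r : Nat), Nat), Nat) (fun (ψ : forall (t : Nat), Nat) => 4)
inferred type:
  Eq (forall (p : forall (r : Nat), Nat), Nat) (fun (ψ : forall (t : Nat), Nat) => 4) (fun (γ : forall (o : Nat), Nat) => 4)
steps to reach normal form (normal order): 17
started in normal form: no
first contracted redex: an elimNat iota-redex


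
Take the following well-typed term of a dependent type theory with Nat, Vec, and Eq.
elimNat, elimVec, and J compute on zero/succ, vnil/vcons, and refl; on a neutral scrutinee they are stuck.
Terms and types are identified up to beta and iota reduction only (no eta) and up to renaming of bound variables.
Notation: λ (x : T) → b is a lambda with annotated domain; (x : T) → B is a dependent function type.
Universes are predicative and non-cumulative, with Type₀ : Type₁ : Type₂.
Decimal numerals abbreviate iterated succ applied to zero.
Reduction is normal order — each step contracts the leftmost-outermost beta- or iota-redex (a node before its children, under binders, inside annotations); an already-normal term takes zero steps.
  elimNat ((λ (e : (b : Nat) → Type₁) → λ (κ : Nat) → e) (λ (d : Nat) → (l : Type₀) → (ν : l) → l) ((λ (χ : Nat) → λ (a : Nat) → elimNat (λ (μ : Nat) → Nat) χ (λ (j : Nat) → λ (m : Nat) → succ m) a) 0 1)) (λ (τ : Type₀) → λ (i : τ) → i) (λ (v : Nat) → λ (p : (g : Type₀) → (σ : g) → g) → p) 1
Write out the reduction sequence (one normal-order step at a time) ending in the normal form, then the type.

reduction (normal order):
  elimNat ((λ (e : (b : Nat) → Type₁) → λ (κ : Nat) → e) (λ (d : Nat) → (l : Type₀) → (ν : l) → l) ((λ (χ : Nat) → λ (a : Nat) → elimNat (λ (μ : Nat) → Nat) χ (λ (j : Nat) → λ (m : Nat) → succ m) a) 0 1)) (λ (τ : Type₀) → λ (i : τ) → i) (λ (v : Nat) → λ (p : (g : Type₀) → (σ : g) → g) → p) 1
  ~> (λ (e : Nat) → λ (b : (κ : Type₀) → (d : κ) → κ) → b) 0 (elimNat ((λ (l : (ν : Nat) → Type₁) → λ (χ : Nat) → l) (λ (a : Nat) → (μ : Type₀) → (j : μ) → μ) ((λ (m : Nat) → λ (τ : Nat) → elimNat (λ (i : Nat) → Nat) m (λ (v : Nat) → λ (p : Nat) → succ p) τ) 0 1)) (λ (g : Type₀) → λ (σ : g) → σ) (λ (z : Nat) → λ (t : (ζ : Type₀) → (y : ζ) → ζ) → t) 0)
  ~> (λ (e : (b : Type₀) → (κ : b) → b) → e) (elimNat ((λ (d : (l : Nat) → Type₁) → λ (ν : Nat) → d) (λ (χ : Nat) → (a : Type₀) → (μ : a) → a) ((λ (j : Nat) → λ (m : Nat) → elimNat (λ (τ : Nat) → Nat) j (λ (i : Nat) → λ (v : Nat) → succ v) m) 0 1)) (λ (p : Type₀) → λ (g : p) → g) (λ (σ : Nat) → λ (z : (t : Type₀) → (ζ : t) → t) → z) 0)
  ~> elimNat ((λ (e : (b : Nat) → Type₁) → λ (κ : Nat) → e) (λ (d : Nat) → (l : Type₀) → (ν : l) → l) ((λ (χ : Nat) → λ (a : Nat) → elimNat (λ (μ : Nat) → Nat) χ (λ (j : Nat) → λ (m : Nat) → succ m) a) 0 1)) (λ (τ : Type₀) → λ (i : τ) → i) (λ (v : Nat) → λ (p : (g : Type₀) → (σ : g) → g) → p) 0
  ~> λ (e : Type₀) → λ (b : e) → b
inferred type:
  (e : Type₀) → (b : e) → e


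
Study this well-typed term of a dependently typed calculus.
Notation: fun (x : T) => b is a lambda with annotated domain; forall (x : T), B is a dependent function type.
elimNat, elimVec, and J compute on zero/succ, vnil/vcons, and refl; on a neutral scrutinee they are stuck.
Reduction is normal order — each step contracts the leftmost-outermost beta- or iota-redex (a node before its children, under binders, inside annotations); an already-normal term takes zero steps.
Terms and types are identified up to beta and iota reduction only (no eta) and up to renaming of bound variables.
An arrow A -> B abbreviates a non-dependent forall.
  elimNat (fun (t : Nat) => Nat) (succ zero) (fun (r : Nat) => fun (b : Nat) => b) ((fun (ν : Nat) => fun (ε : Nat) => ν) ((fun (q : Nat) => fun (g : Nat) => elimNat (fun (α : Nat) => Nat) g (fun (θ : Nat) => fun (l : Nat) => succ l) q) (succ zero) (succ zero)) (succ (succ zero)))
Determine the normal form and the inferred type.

resulting normal form:
  succ zero
type:
  Nat
observation: the term reaches its normal form after 15 normal-order steps.


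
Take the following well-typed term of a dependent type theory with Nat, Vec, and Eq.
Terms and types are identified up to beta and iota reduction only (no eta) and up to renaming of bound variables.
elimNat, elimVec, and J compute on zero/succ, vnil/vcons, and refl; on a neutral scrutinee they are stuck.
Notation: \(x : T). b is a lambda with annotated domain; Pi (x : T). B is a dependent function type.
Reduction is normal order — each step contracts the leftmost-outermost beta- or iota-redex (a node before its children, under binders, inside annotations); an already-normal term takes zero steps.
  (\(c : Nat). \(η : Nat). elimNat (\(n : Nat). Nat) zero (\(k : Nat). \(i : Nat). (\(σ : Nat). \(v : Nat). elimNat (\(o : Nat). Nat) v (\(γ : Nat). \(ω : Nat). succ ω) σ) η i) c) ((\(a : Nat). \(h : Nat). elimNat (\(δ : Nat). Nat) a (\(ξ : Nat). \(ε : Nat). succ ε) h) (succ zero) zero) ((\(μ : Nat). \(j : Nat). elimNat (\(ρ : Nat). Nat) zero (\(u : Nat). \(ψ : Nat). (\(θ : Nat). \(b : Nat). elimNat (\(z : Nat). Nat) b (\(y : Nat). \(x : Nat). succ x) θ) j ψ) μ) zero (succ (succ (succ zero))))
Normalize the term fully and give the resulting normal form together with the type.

reduced normal form:
  zero
type:
  Nat
observation: normalization takes exactly 15 steps under the normal-order strategy.


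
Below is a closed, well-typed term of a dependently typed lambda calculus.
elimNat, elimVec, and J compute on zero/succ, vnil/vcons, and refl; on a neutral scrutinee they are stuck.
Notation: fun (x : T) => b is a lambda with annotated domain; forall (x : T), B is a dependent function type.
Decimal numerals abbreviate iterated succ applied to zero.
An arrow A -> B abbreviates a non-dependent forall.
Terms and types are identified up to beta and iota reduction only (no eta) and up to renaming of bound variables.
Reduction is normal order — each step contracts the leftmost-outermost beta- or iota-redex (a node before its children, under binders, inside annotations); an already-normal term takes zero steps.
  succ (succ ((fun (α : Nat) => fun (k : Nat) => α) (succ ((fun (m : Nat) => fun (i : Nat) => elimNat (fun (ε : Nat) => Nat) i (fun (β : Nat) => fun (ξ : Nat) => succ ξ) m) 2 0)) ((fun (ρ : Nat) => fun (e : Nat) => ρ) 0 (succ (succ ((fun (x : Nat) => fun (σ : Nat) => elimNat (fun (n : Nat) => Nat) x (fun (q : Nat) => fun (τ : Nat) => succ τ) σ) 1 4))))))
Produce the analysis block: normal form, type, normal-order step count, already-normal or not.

normal form:
  5
inferred type:
  Nat
normal-order step count: 11
started in normal form: no
first redex: a beta-redex


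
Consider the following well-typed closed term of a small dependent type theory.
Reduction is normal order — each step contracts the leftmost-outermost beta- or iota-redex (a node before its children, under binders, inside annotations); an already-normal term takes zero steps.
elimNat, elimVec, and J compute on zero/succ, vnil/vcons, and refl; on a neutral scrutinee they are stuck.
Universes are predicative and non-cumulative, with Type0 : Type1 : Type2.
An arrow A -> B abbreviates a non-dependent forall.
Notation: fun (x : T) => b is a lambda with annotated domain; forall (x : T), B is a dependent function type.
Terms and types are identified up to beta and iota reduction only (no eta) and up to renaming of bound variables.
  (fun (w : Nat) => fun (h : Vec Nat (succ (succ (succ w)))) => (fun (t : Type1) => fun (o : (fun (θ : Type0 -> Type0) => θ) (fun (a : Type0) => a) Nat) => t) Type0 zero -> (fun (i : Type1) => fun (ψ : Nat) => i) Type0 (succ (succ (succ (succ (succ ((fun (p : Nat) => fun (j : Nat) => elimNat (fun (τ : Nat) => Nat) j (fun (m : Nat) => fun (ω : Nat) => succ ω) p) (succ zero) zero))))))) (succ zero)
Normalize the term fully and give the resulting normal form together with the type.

resulting normal form:
  fun (w : Vec Nat (succ (succ (succ (succ zero))))) => Type0 -> Type0
the term's type:
  Vec Nat (succ (succ (succ (succ zero)))) -> Type1


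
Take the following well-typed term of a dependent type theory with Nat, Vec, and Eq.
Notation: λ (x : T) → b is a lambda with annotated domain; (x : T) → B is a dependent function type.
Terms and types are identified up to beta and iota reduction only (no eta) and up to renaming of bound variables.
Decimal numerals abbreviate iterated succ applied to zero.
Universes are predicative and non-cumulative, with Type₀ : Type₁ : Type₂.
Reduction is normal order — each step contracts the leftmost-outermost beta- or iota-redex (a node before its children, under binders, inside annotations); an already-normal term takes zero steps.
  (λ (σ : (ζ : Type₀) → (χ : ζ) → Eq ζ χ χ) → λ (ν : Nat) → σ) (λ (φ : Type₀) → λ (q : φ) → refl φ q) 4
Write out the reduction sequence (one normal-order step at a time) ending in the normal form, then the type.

normal-order reduction:
  (λ (σ : (ζ : Type₀) → (χ : ζ) → Eq ζ χ χ) → λ (ν : Nat) → σ) (λ (φ : Type₀) → λ (q : φ) → refl φ q) 4
  ~> (λ (σ : Nat) → λ (ζ : Type₀) → λ (χ : ζ) → refl ζ χ) 4
  ~> λ (σ : Type₀) → λ (ζ : σ) → refl σ ζ
the term's type:
  (σ : Type₀) → (ζ : σ) → Eq σ ζ ζ


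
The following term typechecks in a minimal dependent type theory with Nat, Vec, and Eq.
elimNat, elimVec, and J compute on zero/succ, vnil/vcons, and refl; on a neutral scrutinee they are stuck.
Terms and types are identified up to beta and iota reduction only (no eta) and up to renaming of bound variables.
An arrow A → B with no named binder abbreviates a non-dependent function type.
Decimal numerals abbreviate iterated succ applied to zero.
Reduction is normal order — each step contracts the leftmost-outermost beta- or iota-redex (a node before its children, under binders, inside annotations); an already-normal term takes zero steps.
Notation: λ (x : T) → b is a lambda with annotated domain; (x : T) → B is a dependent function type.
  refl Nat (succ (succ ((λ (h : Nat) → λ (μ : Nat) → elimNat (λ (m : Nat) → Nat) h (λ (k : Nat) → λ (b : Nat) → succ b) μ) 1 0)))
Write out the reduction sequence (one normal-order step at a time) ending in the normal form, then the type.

normal-order reduction sequence:
  refl Nat (succ (succ ((λ (h : Nat) → λ (μ : Nat) → elimNat (λ (m : Nat) → Nat) h (λ (k : Nat) → λ (b : Nat) → succ b) μ) 1 0)))
  ~> refl Nat (succ (succ ((λ (h : Nat) → elimNat (λ (μ : Nat) → Nat) 1 (λ (m : Nat) → λ (k : Nat) → succ k) h) 0)))
  ~> refl Nat (succ (succ (elimNat (λ (h : Nat) → Nat) 1 (λ (μ : Nat) → λ (m : Nat) → succ m) 0)))
  ~> refl Nat 3
inferred type:
  Eq Nat 3 3


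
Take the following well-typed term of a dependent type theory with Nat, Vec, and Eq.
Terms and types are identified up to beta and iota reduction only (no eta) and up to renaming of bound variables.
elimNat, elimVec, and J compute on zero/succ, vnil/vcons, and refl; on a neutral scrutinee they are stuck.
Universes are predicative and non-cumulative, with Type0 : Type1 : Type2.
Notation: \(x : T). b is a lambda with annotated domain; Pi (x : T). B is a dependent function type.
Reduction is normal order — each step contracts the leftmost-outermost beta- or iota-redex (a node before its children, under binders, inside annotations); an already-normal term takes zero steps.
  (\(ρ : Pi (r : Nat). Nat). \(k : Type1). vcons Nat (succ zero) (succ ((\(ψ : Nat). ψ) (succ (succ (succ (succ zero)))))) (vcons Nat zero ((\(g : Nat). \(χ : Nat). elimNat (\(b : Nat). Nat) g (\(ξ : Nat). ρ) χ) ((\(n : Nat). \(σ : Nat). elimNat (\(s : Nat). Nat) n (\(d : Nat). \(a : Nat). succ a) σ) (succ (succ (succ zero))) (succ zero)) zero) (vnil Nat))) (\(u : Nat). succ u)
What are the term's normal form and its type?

reduced normal form:
  \(ρ : Type1). vcons Nat (succ zero) (succ (succ (succ (succ (succ zero))))) (vcons Nat zero (succ (succ (succ (succ zero)))) (vnil Nat))
inferred type:
  Pi (ρ : Type1). Vec Nat (succ (succ zero))
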